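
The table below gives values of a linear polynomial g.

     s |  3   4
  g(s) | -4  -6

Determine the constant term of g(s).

2

Write g(s) = as + b. Substituting each data point gives a linear system:
  3a + b = -4
  4a + b = -6
Solving the system yields a = -2, b = 2.
So g(s) = -2s + 2.
The constant term is 2.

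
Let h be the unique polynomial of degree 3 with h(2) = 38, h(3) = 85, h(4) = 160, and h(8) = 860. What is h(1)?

13

Write h(n) = an^3 + bn^2 + cn + d. Substituting each data point gives a linear system:
  8a + 4b + 2c + d = 38
  27a + 9b + 3c + d = 85
  64a + 16b + 4c + d = 160
  512a + 64b + 8c + d = 860
Solving the system yields a = 1, b = 5, c = 3, d = 4.
So h(n) = n^3 + 5n^2 + 3n + 4.
Then h(1) = 13.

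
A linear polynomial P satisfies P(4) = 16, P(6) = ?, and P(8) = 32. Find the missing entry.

The 2 known points determine the degree-1 polynomial uniquely.
Write P(n) = an + b. Substituting each data point gives a linear system:
  4a + b = 16
  8a + b = 32
Solving the system yields a = 4, b = 0.
So P(n) = 4n.
Then P(6) = 24.

24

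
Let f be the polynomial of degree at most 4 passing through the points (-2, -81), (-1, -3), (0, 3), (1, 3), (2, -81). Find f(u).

f(u) = -6u^4 - u^3 + 3u^2 + 4u + 3

Write f(u) = au^4 + bu^3 + cu^2 + du + e. Substituting each data point gives a linear system:
  16a - 8b + 4c - 2d + e = -81
  a - b + c - d + e = -3
  e = 3
  a + b + c + d + e = 3
  16a + 8b + 4c + 2d + e = -81
Solving the system yields a = -6, b = -1, c = 3, d = 4, e = 3.
So f(u) = -6u^4 - u^3 + 3u^2 + 4u + 3.
Check: f(1) = 3. ✓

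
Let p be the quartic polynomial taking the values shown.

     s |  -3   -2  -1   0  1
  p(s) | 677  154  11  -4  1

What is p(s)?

Using the Lagrange interpolation formula with nodes -3, -2, -1, 0, 1:
  L_0(s) = (s + 2)(s + 1)s(s - 1) / 24
  L_1(s) = (s + 3)(s + 1)s(s - 1) / -6
  L_2(s) = (s + 3)(s + 2)s(s - 1) / 4
  L_3(s) = (s + 3)(s + 2)(s + 1)(s - 1) / -6
  L_4(s) = (s + 3)(s + 2)(s + 1)s / 24
Then p(s) = 677·L_0(s) + 154·L_1(s) + 11·L_2(s) - 4·L_3(s) + 1·L_4(s).
Expanding and collecting terms gives p(s) = 6s⁴ - 6s³ + 4s² + s - 4.
Check: p(-1) = 11. ✓

p(s) = 6s^4 - 6s^3 + 4s^2 + s - 4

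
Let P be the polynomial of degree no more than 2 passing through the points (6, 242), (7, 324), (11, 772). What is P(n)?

P(n) = 6n^2 + 4n + 2

Using the Lagrange interpolation formula with nodes 6, 7, 11:
  L_0(n) = (n - 7)(n - 11) / 5
  L_1(n) = (n - 6)(n - 11) / -4
  L_2(n) = (n - 6)(n - 7) / 20
Then P(n) = 242·L_0(n) + 324·L_1(n) + 772·L_2(n).
Expanding and collecting terms gives P(n) = 6n^2 + 4n + 2.
Check: P(6) = 242. ✓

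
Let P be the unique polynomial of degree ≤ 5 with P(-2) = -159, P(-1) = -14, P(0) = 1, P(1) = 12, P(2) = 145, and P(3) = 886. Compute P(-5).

Write P(u) = au^5 + bu^4 + cu^3 + du^2 + eu + k. Substituting each data point gives a linear system:
  -32a + 16b - 8c + 4d - 2e + k = -159
  -a + b - c + d - e + k = -14
  k = 1
  a + b + c + d + e + k = 12
  32a + 16b + 8c + 4d + 2e + k = 145
  243a + 81b + 27c + 9d + 3e + k = 886
Solving the system yields a = 3, b = 0, c = 6, d = -2, e = 4, k = 1.
So P(u) = 3u⁵ + 6u³ - 2u² + 4u + 1.
Then P(-5) = -10194.

-10194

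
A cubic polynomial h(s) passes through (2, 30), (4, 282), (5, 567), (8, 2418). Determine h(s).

Write h(s) = as^3 + bs^2 + cs + d. Substituting each data point gives a linear system:
  8a + 4b + 2c + d = 30
  64a + 16b + 4c + d = 282
  125a + 25b + 5c + d = 567
  512a + 64b + 8c + d = 2418
Solving the system yields a = 5, b = -2, c = -2, d = 2.
So h(s) = 5s³ - 2s² - 2s + 2.
Check: h(8) = 2418. ✓

h(s) = 5s^3 - 2s^2 - 2s + 2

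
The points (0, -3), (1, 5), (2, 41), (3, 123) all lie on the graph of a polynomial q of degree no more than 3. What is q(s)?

q(s) = 3s^3 + 5s^2 - 3

Write q(s) = as^3 + bs^2 + cs + d. Substituting each data point gives a linear system:
  d = -3
  a + b + c + d = 5
  8a + 4b + 2c + d = 41
  27a + 9b + 3c + d = 123
Solving the system yields a = 3, b = 5, c = 0, d = -3.
So q(s) = 3s^3 + 5s^2 - 3.
Check: q(0) = -3. ✓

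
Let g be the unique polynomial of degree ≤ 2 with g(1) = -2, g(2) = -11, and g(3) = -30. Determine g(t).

Write g(t) = at^2 + bt + c. Substituting each data point gives a linear system:
  a + b + c = -2
  4a + 2b + c = -11
  9a + 3b + c = -30
Solving the system yields a = -5, b = 6, c = -3.
So g(t) = -5t^2 + 6t - 3.
Check: g(2) = -11. ✓

g(t) = -5t^2 + 6t - 3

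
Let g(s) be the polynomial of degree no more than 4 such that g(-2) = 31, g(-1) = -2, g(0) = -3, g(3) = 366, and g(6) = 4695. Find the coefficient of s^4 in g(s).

3

Write g(s) = as^4 + bs^3 + cs^2 + ds + e. Substituting each data point gives a linear system:
  16a - 8b + 4c - 2d + e = 31
  a - b + c - d + e = -2
  e = -3
  81a + 27b + 9c + 3d + e = 366
  1296a + 216b + 36c + 6d + e = 4695
Solving the system yields a = 3, b = 3, c = 4, d = 3, e = -3.
So g(s) = 3s^4 + 3s^3 + 4s^2 + 3s - 3.
The leading coefficient is 3.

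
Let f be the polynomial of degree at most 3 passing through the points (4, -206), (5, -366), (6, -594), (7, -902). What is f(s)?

f(s) = -2s^3 - 4s^2 - 2s - 6

Write f(s) = as^3 + bs^2 + cs + d. Substituting each data point gives a linear system:
  64a + 16b + 4c + d = -206
  125a + 25b + 5c + d = -366
  216a + 36b + 6c + d = -594
  343a + 49b + 7c + d = -902
Solving the system yields a = -2, b = -4, c = -2, d = -6.
So f(s) = -2s^3 - 4s^2 - 2s - 6.
Check: f(7) = -902. ✓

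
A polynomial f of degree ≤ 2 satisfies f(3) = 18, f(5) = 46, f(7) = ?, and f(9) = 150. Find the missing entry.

90

The 3 known points determine the degree-2 polynomial uniquely.
Write f(s) = as^2 + bs + c. Substituting each data point gives a linear system:
  9a + 3b + c = 18
  25a + 5b + c = 46
  81a + 9b + c = 150
Solving the system yields a = 2, b = -2, c = 6.
So f(s) = 2s^2 - 2s + 6.
Then f(7) = 90.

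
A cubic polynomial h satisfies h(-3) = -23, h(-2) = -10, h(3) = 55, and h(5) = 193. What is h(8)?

670

Using the Lagrange interpolation formula with nodes -3, -2, 3, 5:
  L_0(n) = (n + 2)(n - 3)(n - 5) / -48
  L_1(n) = (n + 3)(n - 3)(n - 5) / 35
  L_2(n) = (n + 3)(n + 2)(n - 5) / -60
  L_3(n) = (n + 3)(n + 2)(n - 3) / 112
Then h(n) = -23·L_0(n) - 10·L_1(n) + 55·L_2(n) + 193·L_3(n).
Expanding and collecting terms gives h(n) = n^3 + 2n^2 + 4n - 2.
Evaluating at n = 8: h(8) = 670.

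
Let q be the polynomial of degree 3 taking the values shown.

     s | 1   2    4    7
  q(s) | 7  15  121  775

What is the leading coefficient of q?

Write q(s) = as^3 + bs^2 + cs + d. Substituting each data point gives a linear system:
  a + b + c + d = 7
  8a + 4b + 2c + d = 15
  64a + 16b + 4c + d = 121
  343a + 49b + 7c + d = 775
Solving the system yields a = 3, b = -6, c = 5, d = 5.
So q(s) = 3s^3 - 6s^2 + 5s + 5.
The leading coefficient is 3.

3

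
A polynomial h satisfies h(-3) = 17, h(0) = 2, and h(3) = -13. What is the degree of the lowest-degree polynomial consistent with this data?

Forward differences of the values at s = -3, 0, 3:
  h  : 17  2  -13
  Δ  : -15  -15
  Δ^2: 0
The first differences are constant (-15) and nonzero, while all higher differences vanish, so the minimal degree is 1.

1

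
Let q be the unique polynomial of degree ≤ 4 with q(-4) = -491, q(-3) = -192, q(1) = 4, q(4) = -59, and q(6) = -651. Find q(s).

Using the Lagrange interpolation formula with nodes -4, -3, 1, 4, 6:
  L_0(s) = (s + 3)(s - 1)(s - 4)(s - 6) / 400
  L_1(s) = (s + 4)(s - 1)(s - 4)(s - 6) / -252
  L_2(s) = (s + 4)(s + 3)(s - 4)(s - 6) / 300
  L_3(s) = (s + 4)(s + 3)(s - 1)(s - 6) / -336
  L_4(s) = (s + 4)(s + 3)(s - 1)(s - 4) / 900
Then q(s) = -491·L_0(s) - 192·L_1(s) + 4·L_2(s) - 59·L_3(s) - 651·L_4(s).
Expanding and collecting terms gives q(s) = -s⁴ + 3s³ - s² + 6s - 3.
Check: q(1) = 4. ✓

q(s) = -s^4 + 3s^3 - s^2 + 6s - 3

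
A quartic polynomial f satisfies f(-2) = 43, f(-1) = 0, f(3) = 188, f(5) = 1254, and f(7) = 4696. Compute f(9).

Using the Lagrange interpolation formula with nodes -2, -1, 3, 5, 7:
  L_0(t) = (t + 1)(t - 3)(t - 5)(t - 7) / 315
  L_1(t) = (t + 2)(t - 3)(t - 5)(t - 7) / -192
  L_2(t) = (t + 2)(t + 1)(t - 5)(t - 7) / 160
  L_3(t) = (t + 2)(t + 1)(t - 3)(t - 7) / -168
  L_4(t) = (t + 2)(t + 1)(t - 3)(t - 5) / 576
Then f(t) = 43·L_0(t) + 0·L_1(t) + 188·L_2(t) + 1254·L_3(t) + 4696·L_4(t).
Expanding and collecting terms gives f(t) = 2t⁴ - t³ + 4t² + 6t - 1.
Evaluating at t = 9: f(9) = 12770.

12770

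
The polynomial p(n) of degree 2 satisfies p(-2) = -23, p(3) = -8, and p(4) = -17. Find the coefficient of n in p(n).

5

Write p(n) = an^2 + bn + c. Substituting each data point gives a linear system:
  4a - 2b + c = -23
  9a + 3b + c = -8
  16a + 4b + c = -17
Solving the system yields a = -2, b = 5, c = -5.
So p(n) = -2n^2 + 5n - 5.
The coefficient of n is 5.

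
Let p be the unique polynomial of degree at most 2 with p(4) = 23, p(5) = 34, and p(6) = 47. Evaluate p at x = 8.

79

Write p(x) = ax^2 + bx + c. Substituting each data point gives a linear system:
  16a + 4b + c = 23
  25a + 5b + c = 34
  36a + 6b + c = 47
Solving the system yields a = 1, b = 2, c = -1.
So p(x) = x^2 + 2x - 1.
Then p(8) = 79.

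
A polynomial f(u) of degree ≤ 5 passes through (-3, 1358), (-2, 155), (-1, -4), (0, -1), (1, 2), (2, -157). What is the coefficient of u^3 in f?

3

Write f(u) = au^5 + bu^4 + cu^3 + du^2 + eu + k. Substituting each data point gives a linear system:
  -243a + 81b - 27c + 9d - 3e + k = 1358
  -32a + 16b - 8c + 4d - 2e + k = 155
  -a + b - c + d - e + k = -4
  k = -1
  a + b + c + d + e + k = 2
  32a + 16b + 8c + 4d + 2e + k = -157
Solving the system yields a = -6, b = 0, c = 3, d = 0, e = 6, k = -1.
So f(u) = -6u^5 + 3u^3 + 6u - 1.
The coefficient of u^3 is 3.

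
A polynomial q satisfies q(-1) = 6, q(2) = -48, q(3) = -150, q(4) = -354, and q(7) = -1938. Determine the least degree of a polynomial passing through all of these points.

3

Divided differences on the nodes -1, 2, 3, 4, 7:
  order 0: 6  -48  -150  -354  -1938
  order 1: -18  -102  -204  -528
  order 2: -21  -51  -81
  order 3: -6  -6
  order 4: 0
The order-3 divided differences are all -6 (nonzero) and every higher order vanishes, so the data lies on a polynomial of degree exactly 3.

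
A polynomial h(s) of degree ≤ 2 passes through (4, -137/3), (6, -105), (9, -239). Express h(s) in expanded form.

h(s) = -3s^2 + (1/3)s + 1

Using the Lagrange interpolation formula with nodes 4, 6, 9:
  L_0(s) = (s - 6)(s - 9) / 10
  L_1(s) = (s - 4)(s - 9) / -6
  L_2(s) = (s - 4)(s - 6) / 15
Then h(s) = -137/3·L_0(s) - 105·L_1(s) - 239·L_2(s).
Expanding and collecting terms gives h(s) = -3s^2 + (1/3)s + 1.
Check: h(9) = -239. ✓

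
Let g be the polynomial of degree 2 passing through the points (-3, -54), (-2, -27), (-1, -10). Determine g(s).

Using the Lagrange interpolation formula with nodes -3, -2, -1:
  L_0(s) = (s + 2)(s + 1) / 2
  L_1(s) = (s + 3)(s + 1) / -1
  L_2(s) = (s + 3)(s + 2) / 2
Then g(s) = -54·L_0(s) - 27·L_1(s) - 10·L_2(s).
Expanding and collecting terms gives g(s) = -5s^2 + 2s - 3.
Check: g(-3) = -54. ✓

g(s) = -5s^2 + 2s - 3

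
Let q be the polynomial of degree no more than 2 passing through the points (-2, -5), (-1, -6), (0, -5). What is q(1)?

-2

Write q(t) = at^2 + bt + c. Substituting each data point gives a linear system:
  4a - 2b + c = -5
  a - b + c = -6
  c = -5
Solving the system yields a = 1, b = 2, c = -5.
So q(t) = t² + 2t - 5.
Then q(1) = -2.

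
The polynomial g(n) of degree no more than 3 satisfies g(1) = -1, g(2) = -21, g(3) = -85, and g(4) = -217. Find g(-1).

3

Using the Lagrange interpolation formula with nodes 1, 2, 3, 4:
  L_0(n) = (n - 2)(n - 3)(n - 4) / -6
  L_1(n) = (n - 1)(n - 3)(n - 4) / 2
  L_2(n) = (n - 1)(n - 2)(n - 4) / -2
  L_3(n) = (n - 1)(n - 2)(n - 3) / 6
Then g(n) = -1·L_0(n) - 21·L_1(n) - 85·L_2(n) - 217·L_3(n).
Expanding and collecting terms gives g(n) = -4n³ + 2n² + 2n - 1.
Evaluating at n = -1: g(-1) = 3.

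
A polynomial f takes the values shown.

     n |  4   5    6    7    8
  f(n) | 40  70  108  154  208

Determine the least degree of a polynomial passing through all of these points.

2

Forward differences of the values at n = 4, 5, 6, 7, 8:
  f  : 40  70  108  154  208
  Δ  : 30  38  46  54
  Δ^2: 8  8  8
  Δ^3: 0  0
  Δ^4: 0
The second differences are constant (8) and nonzero, while all higher differences vanish, so the minimal degree is 2.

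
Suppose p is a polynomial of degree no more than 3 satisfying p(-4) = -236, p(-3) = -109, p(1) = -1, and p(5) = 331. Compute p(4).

Using the Lagrange interpolation formula with nodes -4, -3, 1, 5:
  L_0(s) = (s + 3)(s - 1)(s - 5) / -45
  L_1(s) = (s + 4)(s - 1)(s - 5) / 32
  L_2(s) = (s + 4)(s + 3)(s - 5) / -80
  L_3(s) = (s + 4)(s + 3)(s - 1) / 288
Then p(s) = -236·L_0(s) - 109·L_1(s) - 1·L_2(s) + 331·L_3(s).
Expanding and collecting terms gives p(s) = 3s³ - 2s² + 2s - 4.
Evaluating at s = 4: p(4) = 164.

164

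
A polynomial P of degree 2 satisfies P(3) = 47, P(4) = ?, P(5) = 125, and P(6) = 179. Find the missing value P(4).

81

On equispaced nodes a degree-2 polynomial has vanishing third forward difference, so
  - P(3) + 3·P(4) - 3·P(5) + P(6) = 0.
Substituting the known values and solving for P(4):
  3·P(4) = 243
  P(4) = 81.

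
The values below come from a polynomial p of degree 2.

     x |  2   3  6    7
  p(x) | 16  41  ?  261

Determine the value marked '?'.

188

The 3 known points determine the degree-2 polynomial uniquely.
Write p(x) = ax^2 + bx + c. Substituting each data point gives a linear system:
  4a + 2b + c = 16
  9a + 3b + c = 41
  49a + 7b + c = 261
Solving the system yields a = 6, b = -5, c = 2.
So p(x) = 6x² - 5x + 2.
Then p(6) = 188.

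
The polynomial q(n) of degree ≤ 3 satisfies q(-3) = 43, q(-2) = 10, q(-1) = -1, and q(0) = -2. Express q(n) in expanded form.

Using the Lagrange interpolation formula with nodes -3, -2, -1, 0:
  L_0(n) = (n + 2)(n + 1)n / -6
  L_1(n) = (n + 3)(n + 1)n / 2
  L_2(n) = (n + 3)(n + 2)n / -2
  L_3(n) = (n + 3)(n + 2)(n + 1) / 6
Then q(n) = 43·L_0(n) + 10·L_1(n) - 1·L_2(n) - 2·L_3(n).
Expanding and collecting terms gives q(n) = -2n^3 - n^2 - 2.
Check: q(-2) = 10. ✓

q(n) = -2n^3 - n^2 - 2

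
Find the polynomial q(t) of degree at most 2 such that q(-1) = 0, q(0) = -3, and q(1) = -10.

q(t) = -2t^2 - 5t - 3

Write q(t) = at^2 + bt + c. Substituting each data point gives a linear system:
  a - b + c = 0
  c = -3
  a + b + c = -10
Solving the system yields a = -2, b = -5, c = -3.
So q(t) = -2t² - 5t - 3.
Check: q(0) = -3. ✓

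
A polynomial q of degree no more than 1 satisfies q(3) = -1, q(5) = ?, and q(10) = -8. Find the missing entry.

The 2 known points determine the degree-1 polynomial uniquely.
Write q(u) = au + b. Substituting each data point gives a linear system:
  3a + b = -1
  10a + b = -8
Solving the system yields a = -1, b = 2.
So q(u) = -u + 2.
Then q(5) = -3.

-3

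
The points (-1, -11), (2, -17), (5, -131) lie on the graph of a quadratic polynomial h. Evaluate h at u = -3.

Write h(u) = au^2 + bu + c. Substituting each data point gives a linear system:
  a - b + c = -11
  4a + 2b + c = -17
  25a + 5b + c = -131
Solving the system yields a = -6, b = 4, c = -1.
So h(u) = -6u^2 + 4u - 1.
Then h(-3) = -67.

-67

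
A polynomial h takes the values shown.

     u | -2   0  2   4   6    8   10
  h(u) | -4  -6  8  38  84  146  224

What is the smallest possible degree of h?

2

Forward differences of the values at u = -2, 0, 2, 4, 6, 8, 10:
  h  : -4  -6  8  38  84  146  224
  Δ  : -2  14  30  46  62  78
  Δ^2: 16  16  16  16  16
  Δ^3: 0  0  0  0
  Δ^4: 0  0  0
  Δ^5: 0  0
  Δ^6: 0
The second differences are constant (16) and nonzero, while all higher differences vanish, so the minimal degree is 2.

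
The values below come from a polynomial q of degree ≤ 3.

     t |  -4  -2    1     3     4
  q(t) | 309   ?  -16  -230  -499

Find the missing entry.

The 4 known points determine the degree-3 polynomial uniquely.
Write q(t) = at^3 + bt^2 + ct + d. Substituting each data point gives a linear system:
  -64a + 16b - 4c + d = 309
  a + b + c + d = -16
  27a + 9b + 3c + d = -230
  64a + 16b + 4c + d = -499
Solving the system yields a = -6, b = -6, c = -5, d = 1.
So q(t) = -6t^3 - 6t^2 - 5t + 1.
Then q(-2) = 35.

35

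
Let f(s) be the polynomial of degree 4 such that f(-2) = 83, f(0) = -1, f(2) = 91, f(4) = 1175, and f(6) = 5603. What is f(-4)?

1063

Using the Lagrange interpolation formula with nodes -2, 0, 2, 4, 6:
  L_0(s) = s(s - 2)(s - 4)(s - 6) / 384
  L_1(s) = (s + 2)(s - 2)(s - 4)(s - 6) / -96
  L_2(s) = (s + 2)s(s - 4)(s - 6) / 64
  L_3(s) = (s + 2)s(s - 2)(s - 6) / -96
  L_4(s) = (s + 2)s(s - 2)(s - 4) / 384
Then f(s) = 83·L_0(s) - 1·L_1(s) + 91·L_2(s) + 1175·L_3(s) + 5603·L_4(s).
Expanding and collecting terms gives f(s) = 4s^4 + s^3 + 6s^2 - 2s - 1.
Evaluating at s = -4: f(-4) = 1063.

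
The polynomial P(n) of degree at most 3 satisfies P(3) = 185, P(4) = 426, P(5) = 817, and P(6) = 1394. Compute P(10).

Forward differences of the values at n = 3, 4, 5, 6:
  P  : 185  426  817  1394
  Δ  : 241  391  577
  Δ^2: 150  186
  Δ^3: 36
The third differences are constant, confirming degree 3.
Interpolating (Newton forward form) and evaluating at n = 10 gives P(10) = 6282.

6282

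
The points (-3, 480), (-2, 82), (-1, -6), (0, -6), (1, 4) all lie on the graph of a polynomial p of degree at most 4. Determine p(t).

p(t) = 6t^4 - t^3 - t^2 + 6t - 6

Write p(t) = at^4 + bt^3 + ct^2 + dt + e. Substituting each data point gives a linear system:
  81a - 27b + 9c - 3d + e = 480
  16a - 8b + 4c - 2d + e = 82
  a - b + c - d + e = -6
  e = -6
  a + b + c + d + e = 4
Solving the system yields a = 6, b = -1, c = -1, d = 6, e = -6.
So p(t) = 6t^4 - t^3 - t^2 + 6t - 6.
Check: p(-2) = 82. ✓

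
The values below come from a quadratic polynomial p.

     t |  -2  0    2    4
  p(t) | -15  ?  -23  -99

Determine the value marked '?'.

5

On equispaced nodes a degree-2 polynomial has vanishing third forward difference, so
  - p(-2) + 3·p(0) - 3·p(2) + p(4) = 0.
Substituting the known values and solving for p(0):
  3·p(0) = 15
  p(0) = 5.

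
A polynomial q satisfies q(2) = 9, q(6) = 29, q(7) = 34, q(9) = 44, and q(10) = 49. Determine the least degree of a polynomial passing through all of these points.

1

Divided differences on the nodes 2, 6, 7, 9, 10:
  order 0: 9  29  34  44  49
  order 1: 5  5  5  5
  order 2: 0  0  0
  order 3: 0  0
  order 4: 0
The order-1 divided differences are all 5 (nonzero) and every higher order vanishes, so the data lies on a polynomial of degree exactly 1.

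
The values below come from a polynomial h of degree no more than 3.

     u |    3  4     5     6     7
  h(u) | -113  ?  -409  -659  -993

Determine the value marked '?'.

-231

The 4 known points determine the degree-3 polynomial uniquely.
Write h(u) = au^3 + bu^2 + cu + d. Substituting each data point gives a linear system:
  27a + 9b + 3c + d = -113
  125a + 25b + 5c + d = -409
  216a + 36b + 6c + d = -659
  343a + 49b + 7c + d = -993
Solving the system yields a = -2, b = -6, c = -2, d = 1.
So h(u) = -2u^3 - 6u^2 - 2u + 1.
Then h(4) = -231.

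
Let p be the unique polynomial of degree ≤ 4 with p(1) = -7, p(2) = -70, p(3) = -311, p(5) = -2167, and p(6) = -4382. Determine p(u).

Write p(u) = au^4 + bu^3 + cu^2 + du + e. Substituting each data point gives a linear system:
  a + b + c + d + e = -7
  16a + 8b + 4c + 2d + e = -70
  81a + 27b + 9c + 3d + e = -311
  625a + 125b + 25c + 5d + e = -2167
  1296a + 216b + 36c + 6d + e = -4382
Solving the system yields a = -3, b = -2, c = -2, d = 2, e = -2.
So p(u) = -3u^4 - 2u^3 - 2u^2 + 2u - 2.
Check: p(6) = -4382. ✓

p(u) = -3u^4 - 2u^3 - 2u^2 + 2u - 2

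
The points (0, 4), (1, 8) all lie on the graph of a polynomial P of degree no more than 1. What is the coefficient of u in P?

Write P(u) = au + b. Substituting each data point gives a linear system:
  b = 4
  a + b = 8
Solving the system yields a = 4, b = 4.
So P(u) = 4u + 4.
The leading coefficient is 4.

4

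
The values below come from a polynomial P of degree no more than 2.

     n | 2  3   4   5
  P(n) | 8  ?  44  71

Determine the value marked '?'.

The 3 known points determine the degree-2 polynomial uniquely.
Write P(n) = an^2 + bn + c. Substituting each data point gives a linear system:
  4a + 2b + c = 8
  16a + 4b + c = 44
  25a + 5b + c = 71
Solving the system yields a = 3, b = 0, c = -4.
So P(n) = 3n² - 4.
Then P(3) = 23.

23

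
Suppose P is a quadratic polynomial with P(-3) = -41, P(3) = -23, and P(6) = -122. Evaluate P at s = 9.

Write P(s) = as^2 + bs + c. Substituting each data point gives a linear system:
  9a - 3b + c = -41
  9a + 3b + c = -23
  36a + 6b + c = -122
Solving the system yields a = -4, b = 3, c = 4.
So P(s) = -4s^2 + 3s + 4.
Then P(9) = -293.

-293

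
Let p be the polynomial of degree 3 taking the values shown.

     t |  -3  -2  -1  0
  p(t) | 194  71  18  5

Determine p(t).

Write p(t) = at^3 + bt^2 + ct + d. Substituting each data point gives a linear system:
  -27a + 9b - 3c + d = 194
  -8a + 4b - 2c + d = 71
  -a + b - c + d = 18
  d = 5
Solving the system yields a = -5, b = 5, c = -3, d = 5.
So p(t) = -5t^3 + 5t^2 - 3t + 5.
Check: p(-1) = 18. ✓

p(t) = -5t^3 + 5t^2 - 3t + 5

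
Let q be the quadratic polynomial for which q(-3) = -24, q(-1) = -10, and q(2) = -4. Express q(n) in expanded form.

Write q(n) = an^2 + bn + c. Substituting each data point gives a linear system:
  9a - 3b + c = -24
  a - b + c = -10
  4a + 2b + c = -4
Solving the system yields a = -1, b = 3, c = -6.
So q(n) = -n^2 + 3n - 6.
Check: q(-1) = -10. ✓

q(n) = -n^2 + 3n - 6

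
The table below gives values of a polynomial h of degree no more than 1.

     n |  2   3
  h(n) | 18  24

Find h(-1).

0

Using the Lagrange interpolation formula with nodes 2, 3:
  L_0(n) = (n - 3) / -1
  L_1(n) = (n - 2) / 1
Then h(n) = 18·L_0(n) + 24·L_1(n).
Expanding and collecting terms gives h(n) = 6n + 6.
Evaluating at n = -1: h(-1) = 0.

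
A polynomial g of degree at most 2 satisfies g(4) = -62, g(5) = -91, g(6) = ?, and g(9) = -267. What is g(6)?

-126

The 3 known points determine the degree-2 polynomial uniquely.
Write g(s) = as^2 + bs + c. Substituting each data point gives a linear system:
  16a + 4b + c = -62
  25a + 5b + c = -91
  81a + 9b + c = -267
Solving the system yields a = -3, b = -2, c = -6.
So g(s) = -3s^2 - 2s - 6.
Then g(6) = -126.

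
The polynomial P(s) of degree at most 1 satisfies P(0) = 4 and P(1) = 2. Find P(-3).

10

Using the Lagrange interpolation formula with nodes 0, 1:
  L_0(s) = (s - 1) / -1
  L_1(s) = s / 1
Then P(s) = 4·L_0(s) + 2·L_1(s).
Expanding and collecting terms gives P(s) = -2s + 4.
Evaluating at s = -3: P(-3) = 10.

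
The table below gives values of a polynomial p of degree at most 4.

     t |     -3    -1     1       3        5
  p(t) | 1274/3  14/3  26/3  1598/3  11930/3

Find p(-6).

Forward differences of the values at t = -3, -1, 1, 3, 5:
  p  : 1274/3  14/3  26/3  1598/3  11930/3
  Δ  : -420  4  524  3444
  Δ^2: 424  520  2920
  Δ^3: 96  2400
  Δ^4: 2304
The fourth differences are constant, confirming degree 4.
Interpolating (Newton forward form) and evaluating at t = -6 gives p(-6) = 21929/3.

21929/3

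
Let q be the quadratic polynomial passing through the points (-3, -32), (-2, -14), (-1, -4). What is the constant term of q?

-2

Write q(s) = as^2 + bs + c. Substituting each data point gives a linear system:
  9a - 3b + c = -32
  4a - 2b + c = -14
  a - b + c = -4
Solving the system yields a = -4, b = -2, c = -2.
So q(s) = -4s² - 2s - 2.
The constant term is -2.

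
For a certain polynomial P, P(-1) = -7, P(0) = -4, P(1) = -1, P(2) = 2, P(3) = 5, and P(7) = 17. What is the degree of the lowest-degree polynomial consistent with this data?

Divided differences on the nodes -1, 0, 1, 2, 3, 7:
  order 0: -7  -4  -1  2  5  17
  order 1: 3  3  3  3  3
  order 2: 0  0  0  0
  order 3: 0  0  0
  order 4: 0  0
  order 5: 0
The order-1 divided differences are all 3 (nonzero) and every higher order vanishes, so the data lies on a polynomial of degree exactly 1.

1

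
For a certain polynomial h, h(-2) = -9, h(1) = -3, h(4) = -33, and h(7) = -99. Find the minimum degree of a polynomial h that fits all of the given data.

Forward differences of the values at t = -2, 1, 4, 7:
  h  : -9  -3  -33  -99
  Δ  : 6  -30  -66
  Δ^2: -36  -36
  Δ^3: 0
The second differences are constant (-36) and nonzero, while all higher differences vanish, so the minimal degree is 2.

2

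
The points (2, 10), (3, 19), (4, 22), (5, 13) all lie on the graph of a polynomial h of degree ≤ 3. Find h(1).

1

Write h(t) = at^3 + bt^2 + ct + d. Substituting each data point gives a linear system:
  8a + 4b + 2c + d = 10
  27a + 9b + 3c + d = 19
  64a + 16b + 4c + d = 22
  125a + 25b + 5c + d = 13
Solving the system yields a = -1, b = 6, c = -2, d = -2.
So h(t) = -t^3 + 6t^2 - 2t - 2.
Then h(1) = 1.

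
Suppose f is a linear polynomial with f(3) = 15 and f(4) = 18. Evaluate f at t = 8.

Using the Lagrange interpolation formula with nodes 3, 4:
  L_0(t) = (t - 4) / -1
  L_1(t) = (t - 3) / 1
Then f(t) = 15·L_0(t) + 18·L_1(t).
Expanding and collecting terms gives f(t) = 3t + 6.
Evaluating at t = 8: f(8) = 30.

30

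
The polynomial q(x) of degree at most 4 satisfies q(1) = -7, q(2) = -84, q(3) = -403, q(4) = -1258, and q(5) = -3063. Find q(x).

Using the Lagrange interpolation formula with nodes 1, 2, 3, 4, 5:
  L_0(x) = (x - 2)(x - 3)(x - 4)(x - 5) / 24
  L_1(x) = (x - 1)(x - 3)(x - 4)(x - 5) / -6
  L_2(x) = (x - 1)(x - 2)(x - 4)(x - 5) / 4
  L_3(x) = (x - 1)(x - 2)(x - 3)(x - 5) / -6
  L_4(x) = (x - 1)(x - 2)(x - 3)(x - 4) / 24
Then q(x) = -7·L_0(x) - 84·L_1(x) - 403·L_2(x) - 1258·L_3(x) - 3063·L_4(x).
Expanding and collecting terms gives q(x) = -5x^4 + x^3 - 2x^2 - 3x + 2.
Check: q(5) = -3063. ✓

q(x) = -5x^4 + x^3 - 2x^2 - 3x + 2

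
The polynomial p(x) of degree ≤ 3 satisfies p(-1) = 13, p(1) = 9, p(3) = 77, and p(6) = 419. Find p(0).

5

Write p(x) = ax^3 + bx^2 + cx + d. Substituting each data point gives a linear system:
  -a + b - c + d = 13
  a + b + c + d = 9
  27a + 9b + 3c + d = 77
  216a + 36b + 6c + d = 419
Solving the system yields a = 1, b = 6, c = -3, d = 5.
So p(x) = x³ + 6x² - 3x + 5.
Then p(0) = 5.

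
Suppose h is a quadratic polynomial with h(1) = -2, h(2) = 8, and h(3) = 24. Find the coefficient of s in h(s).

1

Write h(s) = as^2 + bs + c. Substituting each data point gives a linear system:
  a + b + c = -2
  4a + 2b + c = 8
  9a + 3b + c = 24
Solving the system yields a = 3, b = 1, c = -6.
So h(s) = 3s² + s - 6.
The coefficient of s is 1.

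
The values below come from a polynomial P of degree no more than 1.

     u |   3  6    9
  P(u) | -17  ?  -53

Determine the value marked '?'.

-35

The 2 known points determine the degree-1 polynomial uniquely.
Write P(u) = au + b. Substituting each data point gives a linear system:
  3a + b = -17
  9a + b = -53
Solving the system yields a = -6, b = 1.
So P(u) = -6u + 1.
Then P(6) = -35.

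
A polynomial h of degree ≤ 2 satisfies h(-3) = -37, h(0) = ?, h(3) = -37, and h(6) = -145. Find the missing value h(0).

-1

The 3 known points determine the degree-2 polynomial uniquely.
Write h(x) = ax^2 + bx + c. Substituting each data point gives a linear system:
  9a - 3b + c = -37
  9a + 3b + c = -37
  36a + 6b + c = -145
Solving the system yields a = -4, b = 0, c = -1.
So h(x) = -4x^2 - 1.
Then h(0) = -1.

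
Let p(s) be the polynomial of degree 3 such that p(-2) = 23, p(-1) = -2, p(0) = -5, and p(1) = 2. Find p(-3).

82

Forward differences of the values at s = -2, -1, 0, 1:
  p  : 23  -2  -5  2
  Δ  : -25  -3  7
  Δ^2: 22  10
  Δ^3: -12
The third differences are constant, confirming degree 3.
Interpolating (Newton forward form) and evaluating at s = -3 gives p(-3) = 82.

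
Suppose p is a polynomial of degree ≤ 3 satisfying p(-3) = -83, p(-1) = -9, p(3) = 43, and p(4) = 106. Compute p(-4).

Write p(t) = at^3 + bt^2 + ct + d. Substituting each data point gives a linear system:
  -27a + 9b - 3c + d = -83
  -a + b - c + d = -9
  27a + 9b + 3c + d = 43
  64a + 16b + 4c + d = 106
Solving the system yields a = 2, b = -2, c = 3, d = -2.
So p(t) = 2t^3 - 2t^2 + 3t - 2.
Then p(-4) = -174.

-174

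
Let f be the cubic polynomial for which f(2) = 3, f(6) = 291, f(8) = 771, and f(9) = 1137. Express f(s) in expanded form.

Write f(s) = as^3 + bs^2 + cs + d. Substituting each data point gives a linear system:
  8a + 4b + 2c + d = 3
  216a + 36b + 6c + d = 291
  512a + 64b + 8c + d = 771
  729a + 81b + 9c + d = 1137
Solving the system yields a = 2, b = -4, c = 0, d = 3.
So f(s) = 2s^3 - 4s^2 + 3.
Check: f(2) = 3. ✓

f(s) = 2s^3 - 4s^2 + 3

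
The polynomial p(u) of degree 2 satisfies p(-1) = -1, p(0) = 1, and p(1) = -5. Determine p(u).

p(u) = -4u^2 - 2u + 1

Using the Lagrange interpolation formula with nodes -1, 0, 1:
  L_0(u) = u(u - 1) / 2
  L_1(u) = (u + 1)(u - 1) / -1
  L_2(u) = (u + 1)u / 2
Then p(u) = -1·L_0(u) + 1·L_1(u) - 5·L_2(u).
Expanding and collecting terms gives p(u) = -4u^2 - 2u + 1.
Check: p(0) = 1. ✓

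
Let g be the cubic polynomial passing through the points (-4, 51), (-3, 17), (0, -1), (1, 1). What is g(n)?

g(n) = -n^3 + 3n - 1

Using the Lagrange interpolation formula with nodes -4, -3, 0, 1:
  L_0(n) = (n + 3)n(n - 1) / -20
  L_1(n) = (n + 4)n(n - 1) / 12
  L_2(n) = (n + 4)(n + 3)(n - 1) / -12
  L_3(n) = (n + 4)(n + 3)n / 20
Then g(n) = 51·L_0(n) + 17·L_1(n) - 1·L_2(n) + 1·L_3(n).
Expanding and collecting terms gives g(n) = -n^3 + 3n - 1.
Check: g(1) = 1. ✓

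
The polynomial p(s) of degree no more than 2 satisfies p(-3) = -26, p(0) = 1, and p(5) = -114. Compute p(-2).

-9

Using the Lagrange interpolation formula with nodes -3, 0, 5:
  L_0(s) = s(s - 5) / 24
  L_1(s) = (s + 3)(s - 5) / -15
  L_2(s) = (s + 3)s / 40
Then p(s) = -26·L_0(s) + 1·L_1(s) - 114·L_2(s).
Expanding and collecting terms gives p(s) = -4s^2 - 3s + 1.
Evaluating at s = -2: p(-2) = -9.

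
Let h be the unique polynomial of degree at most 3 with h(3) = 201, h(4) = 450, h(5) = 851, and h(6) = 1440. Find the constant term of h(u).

Write h(u) = au^3 + bu^2 + cu + d. Substituting each data point gives a linear system:
  27a + 9b + 3c + d = 201
  64a + 16b + 4c + d = 450
  125a + 25b + 5c + d = 851
  216a + 36b + 6c + d = 1440
Solving the system yields a = 6, b = 4, c = -1, d = 6.
So h(u) = 6u³ + 4u² - u + 6.
The constant term is 6.

6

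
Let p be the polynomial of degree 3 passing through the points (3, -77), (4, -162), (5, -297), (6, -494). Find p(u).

p(u) = -2u^3 - u^2 - 4u - 2

Using the Lagrange interpolation formula with nodes 3, 4, 5, 6:
  L_0(u) = (u - 4)(u - 5)(u - 6) / -6
  L_1(u) = (u - 3)(u - 5)(u - 6) / 2
  L_2(u) = (u - 3)(u - 4)(u - 6) / -2
  L_3(u) = (u - 3)(u - 4)(u - 5) / 6
Then p(u) = -77·L_0(u) - 162·L_1(u) - 297·L_2(u) - 494·L_3(u).
Expanding and collecting terms gives p(u) = -2u³ - u² - 4u - 2.
Check: p(6) = -494. ✓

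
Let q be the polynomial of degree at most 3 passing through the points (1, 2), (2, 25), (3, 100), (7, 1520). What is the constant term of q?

1

Write q(n) = an^3 + bn^2 + cn + d. Substituting each data point gives a linear system:
  a + b + c + d = 2
  8a + 4b + 2c + d = 25
  27a + 9b + 3c + d = 100
  343a + 49b + 7c + d = 1520
Solving the system yields a = 5, b = -4, c = 0, d = 1.
So q(n) = 5n^3 - 4n^2 + 1.
The constant term is 1.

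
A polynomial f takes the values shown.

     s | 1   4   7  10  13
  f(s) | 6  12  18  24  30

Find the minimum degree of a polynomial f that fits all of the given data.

Forward differences of the values at s = 1, 4, 7, 10, 13:
  f  : 6  12  18  24  30
  Δ  : 6  6  6  6
  Δ^2: 0  0  0
  Δ^3: 0  0
  Δ^4: 0
The first differences are constant (6) and nonzero, while all higher differences vanish, so the minimal degree is 1.

1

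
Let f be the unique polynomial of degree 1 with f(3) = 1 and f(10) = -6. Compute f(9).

Using the Lagrange interpolation formula with nodes 3, 10:
  L_0(t) = (t - 10) / -7
  L_1(t) = (t - 3) / 7
Then f(t) = 1·L_0(t) - 6·L_1(t).
Expanding and collecting terms gives f(t) = -t + 4.
Evaluating at t = 9: f(9) = -5.

-5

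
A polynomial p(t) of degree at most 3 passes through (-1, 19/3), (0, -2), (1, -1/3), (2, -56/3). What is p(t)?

Using the Lagrange interpolation formula with nodes -1, 0, 1, 2:
  L_0(t) = t(t - 1)(t - 2) / -6
  L_1(t) = (t + 1)(t - 1)(t - 2) / 2
  L_2(t) = (t + 1)t(t - 2) / -2
  L_3(t) = (t + 1)t(t - 1) / 6
Then p(t) = 19/3·L_0(t) - 2·L_1(t) - 1/3·L_2(t) - 56/3·L_3(t).
Expanding and collecting terms gives p(t) = -5t^3 + 5t^2 + (5/3)t - 2.
Check: p(1) = -1/3. ✓

p(t) = -5t^3 + 5t^2 + (5/3)t - 2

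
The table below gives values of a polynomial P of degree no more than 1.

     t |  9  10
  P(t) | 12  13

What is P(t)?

Using the Lagrange interpolation formula with nodes 9, 10:
  L_0(t) = (t - 10) / -1
  L_1(t) = (t - 9) / 1
Then P(t) = 12·L_0(t) + 13·L_1(t).
Expanding and collecting terms gives P(t) = t + 3.
Check: P(9) = 12. ✓

P(t) = t + 3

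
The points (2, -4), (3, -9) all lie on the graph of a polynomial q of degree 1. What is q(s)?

q(s) = -5s + 6

Using the Lagrange interpolation formula with nodes 2, 3:
  L_0(s) = (s - 3) / -1
  L_1(s) = (s - 2) / 1
Then q(s) = -4·L_0(s) - 9·L_1(s).
Expanding and collecting terms gives q(s) = -5s + 6.
Check: q(3) = -9. ✓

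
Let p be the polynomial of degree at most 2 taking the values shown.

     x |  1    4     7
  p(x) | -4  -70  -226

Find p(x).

Using the Lagrange interpolation formula with nodes 1, 4, 7:
  L_0(x) = (x - 4)(x - 7) / 18
  L_1(x) = (x - 1)(x - 7) / -9
  L_2(x) = (x - 1)(x - 4) / 18
Then p(x) = -4·L_0(x) - 70·L_1(x) - 226·L_2(x).
Expanding and collecting terms gives p(x) = -5x² + 3x - 2.
Check: p(7) = -226. ✓

p(x) = -5x^2 + 3x - 2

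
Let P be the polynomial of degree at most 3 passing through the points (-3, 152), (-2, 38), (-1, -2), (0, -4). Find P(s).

P(s) = -6s^3 + s^2 + 5s - 4

Using the Lagrange interpolation formula with nodes -3, -2, -1, 0:
  L_0(s) = (s + 2)(s + 1)s / -6
  L_1(s) = (s + 3)(s + 1)s / 2
  L_2(s) = (s + 3)(s + 2)s / -2
  L_3(s) = (s + 3)(s + 2)(s + 1) / 6
Then P(s) = 152·L_0(s) + 38·L_1(s) - 2·L_2(s) - 4·L_3(s).
Expanding and collecting terms gives P(s) = -6s^3 + s^2 + 5s - 4.
Check: P(0) = -4. ✓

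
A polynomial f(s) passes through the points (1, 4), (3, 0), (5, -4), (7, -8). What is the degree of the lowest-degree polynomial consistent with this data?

1

Divided differences on the nodes 1, 3, 5, 7:
  order 0: 4  0  -4  -8
  order 1: -2  -2  -2
  order 2: 0  0
  order 3: 0
The order-1 divided differences are all -2 (nonzero) and every higher order vanishes, so the data lies on a polynomial of degree exactly 1.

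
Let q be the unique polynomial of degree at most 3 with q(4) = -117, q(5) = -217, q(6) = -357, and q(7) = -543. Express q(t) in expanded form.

Write q(t) = at^3 + bt^2 + ct + d. Substituting each data point gives a linear system:
  64a + 16b + 4c + d = -117
  125a + 25b + 5c + d = -217
  216a + 36b + 6c + d = -357
  343a + 49b + 7c + d = -543
Solving the system yields a = -1, b = -5, c = 6, d = 3.
So q(t) = -t³ - 5t² + 6t + 3.
Check: q(4) = -117. ✓

q(t) = -t^3 - 5t^2 + 6t + 3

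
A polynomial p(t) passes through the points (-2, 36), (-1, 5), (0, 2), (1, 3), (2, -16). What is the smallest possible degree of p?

3

Forward differences of the values at t = -2, -1, 0, 1, 2:
  p  : 36  5  2  3  -16
  Δ  : -31  -3  1  -19
  Δ^2: 28  4  -20
  Δ^3: -24  -24
  Δ^4: 0
The third differences are constant (-24) and nonzero, while all higher differences vanish, so the minimal degree is 3.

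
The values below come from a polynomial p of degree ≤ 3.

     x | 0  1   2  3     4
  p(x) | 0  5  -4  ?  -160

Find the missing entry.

On equispaced nodes a degree-3 polynomial has vanishing fourth forward difference, so
  p(0) - 4·p(1) + 6·p(2) - 4·p(3) + p(4) = 0.
Substituting the known values and solving for p(3):
  -4·p(3) = 204
  p(3) = -51.

-51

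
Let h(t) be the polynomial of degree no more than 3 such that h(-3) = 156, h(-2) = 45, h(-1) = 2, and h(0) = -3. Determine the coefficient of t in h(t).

4

Write h(t) = at^3 + bt^2 + ct + d. Substituting each data point gives a linear system:
  -27a + 9b - 3c + d = 156
  -8a + 4b - 2c + d = 45
  -a + b - c + d = 2
  d = -3
Solving the system yields a = -5, b = 4, c = 4, d = -3.
So h(t) = -5t³ + 4t² + 4t - 3.
The coefficient of t is 4.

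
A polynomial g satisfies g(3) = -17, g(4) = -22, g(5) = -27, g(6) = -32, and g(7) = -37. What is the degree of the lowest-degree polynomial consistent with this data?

Forward differences of the values at x = 3, 4, 5, 6, 7:
  g  : -17  -22  -27  -32  -37
  Δ  : -5  -5  -5  -5
  Δ^2: 0  0  0
  Δ^3: 0  0
  Δ^4: 0
The first differences are constant (-5) and nonzero, while all higher differences vanish, so the minimal degree is 1.

1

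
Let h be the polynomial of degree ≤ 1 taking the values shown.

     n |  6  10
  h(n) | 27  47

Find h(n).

h(n) = 5n - 3

Using the Lagrange interpolation formula with nodes 6, 10:
  L_0(n) = (n - 10) / -4
  L_1(n) = (n - 6) / 4
Then h(n) = 27·L_0(n) + 47·L_1(n).
Expanding and collecting terms gives h(n) = 5n - 3.
Check: h(10) = 47. ✓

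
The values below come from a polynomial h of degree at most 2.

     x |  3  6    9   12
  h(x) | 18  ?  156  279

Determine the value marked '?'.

69

The 3 known points determine the degree-2 polynomial uniquely.
Write h(x) = ax^2 + bx + c. Substituting each data point gives a linear system:
  9a + 3b + c = 18
  81a + 9b + c = 156
  144a + 12b + c = 279
Solving the system yields a = 2, b = -1, c = 3.
So h(x) = 2x² - x + 3.
Then h(6) = 69.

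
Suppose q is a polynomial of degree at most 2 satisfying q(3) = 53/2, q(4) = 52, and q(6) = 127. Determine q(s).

Using the Lagrange interpolation formula with nodes 3, 4, 6:
  L_0(s) = (s - 4)(s - 6) / 3
  L_1(s) = (s - 3)(s - 6) / -2
  L_2(s) = (s - 3)(s - 4) / 6
Then q(s) = 53/2·L_0(s) + 52·L_1(s) + 127·L_2(s).
Expanding and collecting terms gives q(s) = 4s^2 - (5/2)s - 2.
Check: q(3) = 53/2. ✓

q(s) = 4s^2 - (5/2)s - 2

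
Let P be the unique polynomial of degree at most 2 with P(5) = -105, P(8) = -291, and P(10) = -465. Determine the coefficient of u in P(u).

3

Write P(u) = au^2 + bu + c. Substituting each data point gives a linear system:
  25a + 5b + c = -105
  64a + 8b + c = -291
  100a + 10b + c = -465
Solving the system yields a = -5, b = 3, c = 5.
So P(u) = -5u^2 + 3u + 5.
The coefficient of u is 3.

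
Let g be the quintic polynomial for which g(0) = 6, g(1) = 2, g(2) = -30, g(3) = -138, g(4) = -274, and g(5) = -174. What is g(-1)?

Using the Lagrange interpolation formula with nodes 0, 1, 2, 3, 4, 5:
  L_0(s) = (s - 1)(s - 2)(s - 3)(s - 4)(s - 5) / -120
  L_1(s) = s(s - 2)(s - 3)(s - 4)(s - 5) / 24
  L_2(s) = s(s - 1)(s - 3)(s - 4)(s - 5) / -12
  L_3(s) = s(s - 1)(s - 2)(s - 4)(s - 5) / 12
  L_4(s) = s(s - 1)(s - 2)(s - 3)(s - 5) / -24
  L_5(s) = s(s - 1)(s - 2)(s - 3)(s - 4) / 120
Then g(s) = 6·L_0(s) + 2·L_1(s) - 30·L_2(s) - 138·L_3(s) - 274·L_4(s) - 174·L_5(s).
Expanding and collecting terms gives g(s) = s⁵ - 6s⁴ + 3s³ + 4s² - 6s + 6.
Evaluating at s = -1: g(-1) = 6.

6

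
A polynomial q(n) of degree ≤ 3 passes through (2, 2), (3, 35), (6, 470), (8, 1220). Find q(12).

4472

Write q(n) = an^3 + bn^2 + cn + d. Substituting each data point gives a linear system:
  8a + 4b + 2c + d = 2
  27a + 9b + 3c + d = 35
  216a + 36b + 6c + d = 470
  512a + 64b + 8c + d = 1220
Solving the system yields a = 3, b = -5, c = 1, d = -4.
So q(n) = 3n^3 - 5n^2 + n - 4.
Then q(12) = 4472.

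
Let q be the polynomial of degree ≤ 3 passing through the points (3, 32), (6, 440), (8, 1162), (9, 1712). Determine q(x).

q(x) = 3x^3 - 6x^2 + x + 2

Using the Lagrange interpolation formula with nodes 3, 6, 8, 9:
  L_0(x) = (x - 6)(x - 8)(x - 9) / -90
  L_1(x) = (x - 3)(x - 8)(x - 9) / 18
  L_2(x) = (x - 3)(x - 6)(x - 9) / -10
  L_3(x) = (x - 3)(x - 6)(x - 8) / 18
Then q(x) = 32·L_0(x) + 440·L_1(x) + 1162·L_2(x) + 1712·L_3(x).
Expanding and collecting terms gives q(x) = 3x^3 - 6x^2 + x + 2.
Check: q(3) = 32. ✓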